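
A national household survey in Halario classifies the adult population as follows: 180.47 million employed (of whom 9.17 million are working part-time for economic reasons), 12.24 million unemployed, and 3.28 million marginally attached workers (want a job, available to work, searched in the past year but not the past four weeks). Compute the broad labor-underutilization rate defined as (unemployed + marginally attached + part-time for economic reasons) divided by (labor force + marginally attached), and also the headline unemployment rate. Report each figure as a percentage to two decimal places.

Broad underutilization rate ≈ 12.60%; headline unemployment rate ≈ 6.35%.

Labor force = 180.47 + 12.24 = 192.71 million.
Numerator = 12.24 + 3.28 + 9.17 = 24.69 million.
Denominator = 192.71 + 3.28 = 195.99 million.
Broad rate = 24.69 / 195.99 = 12.60%.
Headline unemployment rate = 12.24 / 192.71 = 6.35%.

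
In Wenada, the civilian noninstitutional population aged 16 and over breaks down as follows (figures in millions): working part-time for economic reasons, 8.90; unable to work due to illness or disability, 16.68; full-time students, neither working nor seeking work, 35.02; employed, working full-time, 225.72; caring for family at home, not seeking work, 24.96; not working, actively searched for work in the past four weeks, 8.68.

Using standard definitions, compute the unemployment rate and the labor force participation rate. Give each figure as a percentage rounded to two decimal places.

Unemployment rate ≈ 3.57%; labor force participation rate ≈ 76.04%.

Employed = 8.90 + 225.72 = 234.62 million (anyone who worked, including part-time for economic reasons, counts as employed).
Unemployed = 8.68 million.
Labor force = 234.62 + 8.68 = 243.30 million.
Not in labor force = 16.68 + 35.02 + 24.96 = 76.66 million (those not working and not actively searching are outside the labor force).
Civilian working-age population = 243.30 + 76.66 = 319.96 million.
Unemployment rate = 8.68 / 243.30 = 3.57%.
Labor force participation rate = 243.30 / 319.96 = 76.04%.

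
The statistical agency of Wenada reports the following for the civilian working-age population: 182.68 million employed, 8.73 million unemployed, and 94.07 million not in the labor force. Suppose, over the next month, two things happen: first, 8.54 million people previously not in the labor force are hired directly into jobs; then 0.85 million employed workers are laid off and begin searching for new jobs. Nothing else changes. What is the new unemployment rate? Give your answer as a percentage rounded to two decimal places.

New unemployment rate ≈ 4.79%.

Initially, labor force = 182.68 + 8.73 = 191.41 million, so u = 8.73/191.41 = 4.56%.
After the first change, employed and labor force both rise by 8.54; unemployed unchanged → E = 191.22, U = 8.73, labor force = 199.95 million.
After the second change, employed falls and unemployed rises by 0.85; labor force unchanged → E = 190.37, U = 9.58, labor force = 199.95 million.
New unemployment rate = 9.58 / 199.95 = 4.79%.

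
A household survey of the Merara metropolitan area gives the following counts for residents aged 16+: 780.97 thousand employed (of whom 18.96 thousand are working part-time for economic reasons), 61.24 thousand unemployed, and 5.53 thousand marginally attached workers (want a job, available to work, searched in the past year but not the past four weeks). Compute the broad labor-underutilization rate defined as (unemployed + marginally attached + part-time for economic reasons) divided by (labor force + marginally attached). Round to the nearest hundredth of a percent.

Broad underutilization rate ≈ 10.11%.

Labor force = 780.97 + 61.24 = 842.21 thousand.
Numerator = 61.24 + 5.53 + 18.96 = 85.73 thousand.
Denominator = 842.21 + 5.53 = 847.74 thousand.
Broad rate = 85.73 / 847.74 = 10.11%.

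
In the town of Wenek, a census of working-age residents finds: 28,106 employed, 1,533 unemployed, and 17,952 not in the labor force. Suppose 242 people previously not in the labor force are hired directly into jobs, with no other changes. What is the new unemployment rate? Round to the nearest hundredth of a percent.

New unemployment rate ≈ 5.13%.

Initially, labor force = 28,106 + 1,533 = 29,639, so u = 1,533/29,639 = 5.17%.
After the change, employed and labor force both rise by 242; unemployed unchanged → E = 28,348, U = 1,533, labor force = 29,881.
New unemployment rate = 1,533 / 29,881 = 5.13%.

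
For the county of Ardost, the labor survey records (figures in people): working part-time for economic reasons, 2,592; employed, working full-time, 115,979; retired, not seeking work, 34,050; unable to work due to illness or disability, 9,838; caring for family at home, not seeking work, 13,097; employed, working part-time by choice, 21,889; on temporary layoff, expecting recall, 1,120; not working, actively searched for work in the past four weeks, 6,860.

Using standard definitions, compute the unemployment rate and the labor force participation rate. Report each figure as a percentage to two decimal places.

Unemployment rate ≈ 5.38%; labor force participation rate ≈ 72.26%.

Employed = 2,592 + 115,979 + 21,889 = 140,460 (anyone who worked, including part-time for economic reasons, counts as employed).
Unemployed = 1,120 + 6,860 = 7,980 (jobless and actively searching, or on temporary layoff).
Labor force = 140,460 + 7,980 = 148,440.
Not in labor force = 34,050 + 9,838 + 13,097 = 56,985 (those not working and not actively searching are outside the labor force).
Civilian working-age population = 148,440 + 56,985 = 205,425.
Unemployment rate = 7,980 / 148,440 = 5.38%.
Labor force participation rate = 148,440 / 205,425 = 72.26%.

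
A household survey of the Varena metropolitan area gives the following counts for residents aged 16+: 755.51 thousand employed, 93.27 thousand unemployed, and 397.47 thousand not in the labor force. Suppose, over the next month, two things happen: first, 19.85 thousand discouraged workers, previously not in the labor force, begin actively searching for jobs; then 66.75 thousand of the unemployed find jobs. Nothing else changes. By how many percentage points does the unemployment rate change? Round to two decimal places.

Initially, labor force = 755.51 + 93.27 = 848.78 thousand, so u = 93.27/848.78 = 10.99%.
After the first change, unemployed and labor force both rise by 19.85 → E = 755.51, U = 113.12, labor force = 868.63 thousand.
After the second change, unemployed falls and employed rises by 66.75; labor force unchanged → E = 822.26, U = 46.37, labor force = 868.63 thousand.
New unemployment rate = 46.37 / 868.63 = 5.34%.
Change = 5.34% − 10.99% = −5.65 percentage points.

The unemployment rate changes by −5.65 percentage points.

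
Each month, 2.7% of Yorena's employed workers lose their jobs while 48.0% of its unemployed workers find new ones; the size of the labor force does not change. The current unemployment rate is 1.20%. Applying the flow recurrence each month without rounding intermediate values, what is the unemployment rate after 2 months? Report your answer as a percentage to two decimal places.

Unemployment rate after two months ≈ 4.32%.

With a fixed labor force, u_{t+1} = u_t + s·(1−u_t) − f·u_t = u_t·(1−s−f) + s.
Here 1−s−f = 0.493 and s = 0.027.
u_1 = 0.012000 × 0.493 + 0.027 = 0.032916.
u_2 = 0.032916 × 0.493 + 0.027 = 0.043228.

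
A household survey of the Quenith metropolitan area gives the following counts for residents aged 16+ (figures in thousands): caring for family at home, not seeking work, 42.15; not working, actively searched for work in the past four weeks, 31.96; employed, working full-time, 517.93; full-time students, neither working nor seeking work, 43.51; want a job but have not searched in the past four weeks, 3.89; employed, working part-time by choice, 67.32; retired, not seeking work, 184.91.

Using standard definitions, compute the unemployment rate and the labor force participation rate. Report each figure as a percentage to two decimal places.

Employed = 517.93 + 67.32 = 585.25 thousand.
Unemployed = 31.96 thousand.
Labor force = 585.25 + 31.96 = 617.21 thousand.
Not in labor force = 42.15 + 43.51 + 3.89 + 184.91 = 274.46 thousand (those not working and not actively searching are outside the labor force — including those who want a job but have given up searching).
Civilian working-age population = 617.21 + 274.46 = 891.67 thousand.
Unemployment rate = 31.96 / 617.21 = 5.18%.
Labor force participation rate = 617.21 / 891.67 = 69.22%.

Unemployment rate ≈ 5.18%; labor force participation rate ≈ 69.22%.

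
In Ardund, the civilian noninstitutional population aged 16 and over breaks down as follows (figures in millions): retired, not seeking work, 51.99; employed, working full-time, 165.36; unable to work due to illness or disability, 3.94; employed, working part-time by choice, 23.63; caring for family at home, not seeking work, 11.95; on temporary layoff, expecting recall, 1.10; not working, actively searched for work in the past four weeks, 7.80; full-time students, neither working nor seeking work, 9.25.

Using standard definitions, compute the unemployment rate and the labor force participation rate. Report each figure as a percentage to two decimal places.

Unemployment rate ≈ 4.50%; labor force participation rate ≈ 71.95%.

Employed = 165.36 + 23.63 = 188.99 million.
Unemployed = 1.10 + 7.80 = 8.90 million (jobless and actively searching, or on temporary layoff).
Labor force = 188.99 + 8.90 = 197.89 million.
Not in labor force = 51.99 + 3.94 + 11.95 + 9.25 = 77.13 million (those not working and not actively searching are outside the labor force).
Civilian working-age population = 197.89 + 77.13 = 275.02 million.
Unemployment rate = 8.90 / 197.89 = 4.50%.
Labor force participation rate = 197.89 / 275.02 = 71.95%.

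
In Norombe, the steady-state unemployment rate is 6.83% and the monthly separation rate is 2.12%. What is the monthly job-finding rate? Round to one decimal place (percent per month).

From u* = s/(s+f): f = s·(1−u)/u.
f = 2.12 × (1 − 0.0683) / 0.0683 = 1.9752 / 0.0683 ≈ 28.9% per month.

Job-finding rate ≈ 28.9% per month.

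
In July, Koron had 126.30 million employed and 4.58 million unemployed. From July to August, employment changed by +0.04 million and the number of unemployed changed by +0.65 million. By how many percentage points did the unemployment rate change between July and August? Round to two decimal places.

July: labor force = 126.30 + 4.58 = 130.88; u = 4.58/130.88 = 3.50%.
August: labor force = 126.34 + 5.23 = 131.57; u = 5.23/131.57 = 3.98%.
Change = 3.98% − 3.50% = +0.48 pp.

The unemployment rate changed by +0.48 percentage points.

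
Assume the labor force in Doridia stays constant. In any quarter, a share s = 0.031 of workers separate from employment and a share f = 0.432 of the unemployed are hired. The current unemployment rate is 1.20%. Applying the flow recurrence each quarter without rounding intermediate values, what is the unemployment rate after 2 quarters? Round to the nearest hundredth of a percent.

With a fixed labor force, u_{t+1} = u_t + s·(1−u_t) − f·u_t = u_t·(1−s−f) + s.
Here 1−s−f = 0.537 and s = 0.031.
u_1 = 0.012000 × 0.537 + 0.031 = 0.037444.
u_2 = 0.037444 × 0.537 + 0.031 = 0.051107.

Unemployment rate after two quarters ≈ 5.11%.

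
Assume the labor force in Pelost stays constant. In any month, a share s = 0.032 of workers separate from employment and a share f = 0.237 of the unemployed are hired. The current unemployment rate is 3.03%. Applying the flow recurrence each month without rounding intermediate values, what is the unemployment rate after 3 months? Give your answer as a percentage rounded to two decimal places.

With a fixed labor force, u_{t+1} = u_t + s·(1−u_t) − f·u_t = u_t·(1−s−f) + s.
Here 1−s−f = 0.731 and s = 0.032.
u_1 = 0.030300 × 0.731 + 0.032 = 0.054149.
u_2 = 0.054149 × 0.731 + 0.032 = 0.071583.
u_3 = 0.071583 × 0.731 + 0.032 = 0.084327.

Unemployment rate after three months ≈ 8.43%.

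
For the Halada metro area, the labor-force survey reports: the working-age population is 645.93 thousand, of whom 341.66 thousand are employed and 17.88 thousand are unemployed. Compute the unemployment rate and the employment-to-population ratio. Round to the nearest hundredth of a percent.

Unemployment rate ≈ 4.97%; employment-population ratio ≈ 52.89%.

Labor force = employed + unemployed = 341.66 + 17.88 = 359.54 thousand.
Unemployment rate = 17.88 / 359.54 = 4.97%.
Employment-population ratio = 341.66 / 645.93 = 52.89%.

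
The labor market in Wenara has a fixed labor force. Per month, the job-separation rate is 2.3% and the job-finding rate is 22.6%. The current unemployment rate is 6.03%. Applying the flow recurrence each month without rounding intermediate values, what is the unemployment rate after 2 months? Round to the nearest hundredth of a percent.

Unemployment rate after two months ≈ 7.43%.

With a fixed labor force, u_{t+1} = u_t + s·(1−u_t) − f·u_t = u_t·(1−s−f) + s.
Here 1−s−f = 0.751 and s = 0.023.
u_1 = 0.060300 × 0.751 + 0.023 = 0.068285.
u_2 = 0.068285 × 0.751 + 0.023 = 0.074282.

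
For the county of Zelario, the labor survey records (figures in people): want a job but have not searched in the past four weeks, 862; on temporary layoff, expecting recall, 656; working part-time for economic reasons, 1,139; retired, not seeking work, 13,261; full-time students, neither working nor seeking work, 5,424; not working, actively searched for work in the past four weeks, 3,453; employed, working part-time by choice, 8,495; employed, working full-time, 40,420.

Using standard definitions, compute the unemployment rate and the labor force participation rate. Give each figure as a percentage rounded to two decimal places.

Employed = 1,139 + 8,495 + 40,420 = 50,054 (anyone who worked, including part-time for economic reasons, counts as employed).
Unemployed = 656 + 3,453 = 4,109 (jobless and actively searching, or on temporary layoff).
Labor force = 50,054 + 4,109 = 54,163.
Not in labor force = 862 + 13,261 + 5,424 = 19,547 (those not working and not actively searching are outside the labor force — including those who want a job but have given up searching).
Civilian working-age population = 54,163 + 19,547 = 73,710.
Unemployment rate = 4,109 / 54,163 = 7.59%.
Labor force participation rate = 54,163 / 73,710 = 73.48%.

Unemployment rate ≈ 7.59%; labor force participation rate ≈ 73.48%.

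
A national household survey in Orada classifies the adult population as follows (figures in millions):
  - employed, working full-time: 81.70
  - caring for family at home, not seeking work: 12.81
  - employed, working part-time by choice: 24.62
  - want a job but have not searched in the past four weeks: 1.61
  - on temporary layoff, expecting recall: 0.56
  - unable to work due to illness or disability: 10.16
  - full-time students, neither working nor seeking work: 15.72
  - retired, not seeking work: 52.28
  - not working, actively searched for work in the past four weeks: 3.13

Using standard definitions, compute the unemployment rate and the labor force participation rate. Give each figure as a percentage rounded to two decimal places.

Employed = 81.70 + 24.62 = 106.32 million.
Unemployed = 0.56 + 3.13 = 3.69 million (jobless and actively searching, or on temporary layoff).
Labor force = 106.32 + 3.69 = 110.01 million.
Not in labor force = 12.81 + 1.61 + 10.16 + 15.72 + 52.28 = 92.58 million (those not working and not actively searching are outside the labor force — including those who want a job but have given up searching).
Civilian working-age population = 110.01 + 92.58 = 202.59 million.
Unemployment rate = 3.69 / 110.01 = 3.35%.
Labor force participation rate = 110.01 / 202.59 = 54.30%.

Unemployment rate ≈ 3.35%; labor force participation rate ≈ 54.30%.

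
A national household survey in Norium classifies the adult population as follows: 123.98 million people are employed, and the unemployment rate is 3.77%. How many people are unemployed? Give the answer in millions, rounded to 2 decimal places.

About 4.86 million are unemployed.

Let U be the number unemployed. The labor force is E + U, and U/(E+U) = 0.0377.
So U = 0.0377 × 123.98 / (1 − 0.0377) = 4.6740 / 0.9623 ≈ 4.86 million.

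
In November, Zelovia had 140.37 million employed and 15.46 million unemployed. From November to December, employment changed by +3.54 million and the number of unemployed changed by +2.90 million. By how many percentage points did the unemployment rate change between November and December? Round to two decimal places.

The unemployment rate changed by +1.39 percentage points.

November: labor force = 140.37 + 15.46 = 155.83; u = 15.46/155.83 = 9.92%.
December: labor force = 143.91 + 18.36 = 162.27; u = 18.36/162.27 = 11.31%.
Change = 11.31% − 9.92% = +1.39 pp.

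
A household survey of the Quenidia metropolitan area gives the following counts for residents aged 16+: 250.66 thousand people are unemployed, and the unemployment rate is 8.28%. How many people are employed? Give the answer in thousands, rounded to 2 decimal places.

About 2,776.63 thousand are employed.

Labor force = U / u = 250.66 / 0.0828 ≈ 3,027.29 thousand.
Employed = labor force − unemployed = 3,027.29 − 250.66 = 2,776.63 thousand.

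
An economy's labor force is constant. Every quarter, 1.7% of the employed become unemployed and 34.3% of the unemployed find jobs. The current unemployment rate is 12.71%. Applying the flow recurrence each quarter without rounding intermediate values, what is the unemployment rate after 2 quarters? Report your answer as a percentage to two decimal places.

Unemployment rate after two quarters ≈ 7.99%.

With a fixed labor force, u_{t+1} = u_t + s·(1−u_t) − f·u_t = u_t·(1−s−f) + s.
Here 1−s−f = 0.640 and s = 0.017.
u_1 = 0.127100 × 0.640 + 0.017 = 0.098344.
u_2 = 0.098344 × 0.640 + 0.017 = 0.079940.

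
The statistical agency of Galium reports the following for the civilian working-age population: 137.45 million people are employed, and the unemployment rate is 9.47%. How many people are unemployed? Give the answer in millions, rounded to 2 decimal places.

Let U be the number unemployed. The labor force is E + U, and U/(E+U) = 0.0947.
So U = 0.0947 × 137.45 / (1 − 0.0947) = 13.0165 / 0.9053 ≈ 14.38 million.

About 14.38 million are unemployed.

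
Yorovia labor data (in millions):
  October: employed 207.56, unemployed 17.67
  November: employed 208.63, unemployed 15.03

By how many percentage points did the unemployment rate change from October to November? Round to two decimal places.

The unemployment rate changed by −1.13 percentage points.

October: labor force = 207.56 + 17.67 = 225.23; u = 17.67/225.23 = 7.85%.
November: labor force = 208.63 + 15.03 = 223.66; u = 15.03/223.66 = 6.72%.
Change = 6.72% − 7.85% = −1.13 pp.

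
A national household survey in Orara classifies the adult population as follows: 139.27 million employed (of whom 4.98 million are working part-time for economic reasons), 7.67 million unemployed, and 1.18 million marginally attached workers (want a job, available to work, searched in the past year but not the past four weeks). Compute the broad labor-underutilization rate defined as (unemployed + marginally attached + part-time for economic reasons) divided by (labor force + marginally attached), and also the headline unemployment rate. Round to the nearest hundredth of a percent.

Labor force = 139.27 + 7.67 = 146.94 million.
Numerator = 7.67 + 1.18 + 4.98 = 13.83 million.
Denominator = 146.94 + 1.18 = 148.12 million.
Broad rate = 13.83 / 148.12 = 9.34%.
Headline unemployment rate = 7.67 / 146.94 = 5.22%.

Broad underutilization rate ≈ 9.34%; headline unemployment rate ≈ 5.22%.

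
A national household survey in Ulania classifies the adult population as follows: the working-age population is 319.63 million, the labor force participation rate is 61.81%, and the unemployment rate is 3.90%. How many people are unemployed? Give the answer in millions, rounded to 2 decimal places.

About 7.70 million are unemployed.

Labor force = 0.6181 × 319.63 = 197.56 million.
Unemployed = 0.0390 × 197.56 ≈ 7.70 million.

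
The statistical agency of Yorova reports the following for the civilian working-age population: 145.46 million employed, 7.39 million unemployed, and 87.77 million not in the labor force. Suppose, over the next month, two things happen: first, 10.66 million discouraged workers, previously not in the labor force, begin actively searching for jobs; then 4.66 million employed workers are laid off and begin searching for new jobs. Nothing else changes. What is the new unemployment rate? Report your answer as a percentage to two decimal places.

Initially, labor force = 145.46 + 7.39 = 152.85 million, so u = 7.39/152.85 = 4.83%.
After the first change, unemployed and labor force both rise by 10.66 → E = 145.46, U = 18.05, labor force = 163.51 million.
After the second change, employed falls and unemployed rises by 4.66; labor force unchanged → E = 140.80, U = 22.71, labor force = 163.51 million.
New unemployment rate = 22.71 / 163.51 = 13.89%.

New unemployment rate ≈ 13.89%.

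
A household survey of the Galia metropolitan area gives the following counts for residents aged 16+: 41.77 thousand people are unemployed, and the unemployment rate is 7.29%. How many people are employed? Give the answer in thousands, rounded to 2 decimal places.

Labor force = U / u = 41.77 / 0.0729 ≈ 572.98 thousand.
Employed = labor force − unemployed = 572.98 − 41.77 = 531.21 thousand.

About 531.21 thousand are employed.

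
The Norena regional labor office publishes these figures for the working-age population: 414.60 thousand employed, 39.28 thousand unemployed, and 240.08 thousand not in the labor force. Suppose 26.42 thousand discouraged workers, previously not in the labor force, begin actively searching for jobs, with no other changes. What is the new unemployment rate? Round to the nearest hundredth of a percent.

New unemployment rate ≈ 13.68%.

Initially, labor force = 414.60 + 39.28 = 453.88 thousand, so u = 39.28/453.88 = 8.65%.
After the change, unemployed and labor force both rise by 26.42 → E = 414.60, U = 65.70, labor force = 480.30 thousand.
New unemployment rate = 65.70 / 480.30 = 13.68%.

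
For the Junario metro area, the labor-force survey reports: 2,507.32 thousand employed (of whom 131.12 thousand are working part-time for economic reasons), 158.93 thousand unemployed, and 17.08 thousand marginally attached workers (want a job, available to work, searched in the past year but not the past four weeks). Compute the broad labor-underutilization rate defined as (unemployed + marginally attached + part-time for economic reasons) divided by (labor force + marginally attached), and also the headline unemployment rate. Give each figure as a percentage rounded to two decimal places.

Broad underutilization rate ≈ 11.45%; headline unemployment rate ≈ 5.96%.

Labor force = 2,507.32 + 158.93 = 2,666.25 thousand.
Numerator = 158.93 + 17.08 + 131.12 = 307.13 thousand.
Denominator = 2,666.25 + 17.08 = 2,683.33 thousand.
Broad rate = 307.13 / 2,683.33 = 11.45%.
Headline unemployment rate = 158.93 / 2,666.25 = 5.96%.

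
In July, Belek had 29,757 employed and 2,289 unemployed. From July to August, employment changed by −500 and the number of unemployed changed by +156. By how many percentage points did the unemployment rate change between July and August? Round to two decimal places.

July: labor force = 29,757 + 2,289 = 32,046; u = 2,289/32,046 = 7.14%.
August: labor force = 29,257 + 2,445 = 31,702; u = 2,445/31,702 = 7.71%.
Change = 7.71% − 7.14% = +0.57 pp.

The unemployment rate changed by +0.57 percentage points.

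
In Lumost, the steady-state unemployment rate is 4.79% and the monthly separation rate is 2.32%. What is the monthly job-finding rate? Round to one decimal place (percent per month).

Job-finding rate ≈ 46.1% per month.

From u* = s/(s+f): f = s·(1−u)/u.
f = 2.32 × (1 − 0.0479) / 0.0479 = 2.2089 / 0.0479 ≈ 46.1% per month.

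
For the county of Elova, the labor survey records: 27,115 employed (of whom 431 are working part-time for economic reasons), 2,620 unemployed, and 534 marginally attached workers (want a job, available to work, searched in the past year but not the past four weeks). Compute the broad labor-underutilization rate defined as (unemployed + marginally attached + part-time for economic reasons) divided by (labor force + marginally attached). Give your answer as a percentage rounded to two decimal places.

Broad underutilization rate ≈ 11.84%.

Labor force = 27,115 + 2,620 = 29,735.
Numerator = 2,620 + 534 + 431 = 3,585.
Denominator = 29,735 + 534 = 30,269.
Broad rate = 3,585 / 30,269 = 11.84%.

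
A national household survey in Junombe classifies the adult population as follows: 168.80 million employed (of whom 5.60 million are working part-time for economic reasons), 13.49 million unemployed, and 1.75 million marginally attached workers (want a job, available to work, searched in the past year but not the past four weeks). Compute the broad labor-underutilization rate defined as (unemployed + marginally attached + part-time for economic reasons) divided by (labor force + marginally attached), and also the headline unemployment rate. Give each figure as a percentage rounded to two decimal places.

Labor force = 168.80 + 13.49 = 182.29 million.
Numerator = 13.49 + 1.75 + 5.60 = 20.84 million.
Denominator = 182.29 + 1.75 = 184.04 million.
Broad rate = 20.84 / 184.04 = 11.32%.
Headline unemployment rate = 13.49 / 182.29 = 7.40%.

Broad underutilization rate ≈ 11.32%; headline unemployment rate ≈ 7.40%.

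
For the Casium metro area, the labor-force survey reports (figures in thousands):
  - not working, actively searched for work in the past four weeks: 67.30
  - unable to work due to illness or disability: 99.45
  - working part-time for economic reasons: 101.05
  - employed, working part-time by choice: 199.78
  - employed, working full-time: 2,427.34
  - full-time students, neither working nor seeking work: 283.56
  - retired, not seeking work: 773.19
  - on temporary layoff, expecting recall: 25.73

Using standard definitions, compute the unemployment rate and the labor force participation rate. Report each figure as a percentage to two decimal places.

Unemployment rate ≈ 3.30%; labor force participation rate ≈ 70.93%.

Employed = 101.05 + 199.78 + 2,427.34 = 2,728.17 thousand (anyone who worked, including part-time for economic reasons, counts as employed).
Unemployed = 67.30 + 25.73 = 93.03 thousand (jobless and actively searching, or on temporary layoff).
Labor force = 2,728.17 + 93.03 = 2,821.20 thousand.
Not in labor force = 99.45 + 283.56 + 773.19 = 1,156.20 thousand (those not working and not actively searching are outside the labor force).
Civilian working-age population = 2,821.20 + 1,156.20 = 3,977.40 thousand.
Unemployment rate = 93.03 / 2,821.20 = 3.30%.
Labor force participation rate = 2,821.20 / 3,977.40 = 70.93%.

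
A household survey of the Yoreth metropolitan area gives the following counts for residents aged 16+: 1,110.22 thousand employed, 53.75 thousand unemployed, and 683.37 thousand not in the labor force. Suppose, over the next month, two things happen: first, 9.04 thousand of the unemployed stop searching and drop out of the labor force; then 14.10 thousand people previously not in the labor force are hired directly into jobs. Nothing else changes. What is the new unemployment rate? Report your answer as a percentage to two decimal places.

Initially, labor force = 1,110.22 + 53.75 = 1,163.97 thousand, so u = 53.75/1,163.97 = 4.62%.
After the first change, unemployed and labor force both fall by 9.04 → E = 1,110.22, U = 44.71, labor force = 1,154.93 thousand.
After the second change, employed and labor force both rise by 14.10; unemployed unchanged → E = 1,124.32, U = 44.71, labor force = 1,169.03 thousand.
New unemployment rate = 44.71 / 1,169.03 = 3.82%.

New unemployment rate ≈ 3.82%.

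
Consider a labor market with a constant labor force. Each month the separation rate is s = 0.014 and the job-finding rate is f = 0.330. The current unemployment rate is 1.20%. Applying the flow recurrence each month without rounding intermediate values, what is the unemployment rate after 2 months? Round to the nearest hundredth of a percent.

Unemployment rate after two months ≈ 2.83%.

With a fixed labor force, u_{t+1} = u_t + s·(1−u_t) − f·u_t = u_t·(1−s−f) + s.
Here 1−s−f = 0.656 and s = 0.014.
u_1 = 0.012000 × 0.656 + 0.014 = 0.021872.
u_2 = 0.021872 × 0.656 + 0.014 = 0.028348.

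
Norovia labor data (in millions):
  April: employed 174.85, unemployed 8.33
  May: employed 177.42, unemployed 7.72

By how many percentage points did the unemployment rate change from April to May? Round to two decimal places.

The unemployment rate changed by −0.38 percentage points.

April: labor force = 174.85 + 8.33 = 183.18; u = 8.33/183.18 = 4.55%.
May: labor force = 177.42 + 7.72 = 185.14; u = 7.72/185.14 = 4.17%.
Change = 4.17% − 4.55% = −0.38 pp.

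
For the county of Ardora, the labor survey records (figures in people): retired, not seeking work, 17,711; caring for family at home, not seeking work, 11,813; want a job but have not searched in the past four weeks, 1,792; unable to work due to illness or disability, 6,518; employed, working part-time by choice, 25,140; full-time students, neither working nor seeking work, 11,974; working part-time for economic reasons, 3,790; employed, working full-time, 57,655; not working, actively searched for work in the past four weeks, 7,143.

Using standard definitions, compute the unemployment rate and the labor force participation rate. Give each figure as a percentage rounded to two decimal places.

Unemployment rate ≈ 7.62%; labor force participation rate ≈ 65.30%.

Employed = 25,140 + 3,790 + 57,655 = 86,585 (anyone who worked, including part-time for economic reasons, counts as employed).
Unemployed = 7,143.
Labor force = 86,585 + 7,143 = 93,728.
Not in labor force = 17,711 + 11,813 + 1,792 + 6,518 + 11,974 = 49,808 (those not working and not actively searching are outside the labor force — including those who want a job but have given up searching).
Civilian working-age population = 93,728 + 49,808 = 143,536.
Unemployment rate = 7,143 / 93,728 = 7.62%.
Labor force participation rate = 93,728 / 143,536 = 65.30%.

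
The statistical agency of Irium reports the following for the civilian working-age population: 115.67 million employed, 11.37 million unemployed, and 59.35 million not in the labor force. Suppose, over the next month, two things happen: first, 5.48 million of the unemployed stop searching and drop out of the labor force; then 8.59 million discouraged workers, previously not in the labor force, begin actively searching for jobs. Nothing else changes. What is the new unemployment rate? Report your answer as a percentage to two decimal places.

Initially, labor force = 115.67 + 11.37 = 127.04 million, so u = 11.37/127.04 = 8.95%.
After the first change, unemployed and labor force both fall by 5.48 → E = 115.67, U = 5.89, labor force = 121.56 million.
After the second change, unemployed and labor force both rise by 8.59 → E = 115.67, U = 14.48, labor force = 130.15 million.
New unemployment rate = 14.48 / 130.15 = 11.13%.

New unemployment rate ≈ 11.13%.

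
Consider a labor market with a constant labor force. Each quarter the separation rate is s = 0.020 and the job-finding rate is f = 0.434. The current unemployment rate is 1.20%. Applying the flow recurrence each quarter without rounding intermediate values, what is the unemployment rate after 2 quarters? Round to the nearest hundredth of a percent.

With a fixed labor force, u_{t+1} = u_t + s·(1−u_t) − f·u_t = u_t·(1−s−f) + s.
Here 1−s−f = 0.546 and s = 0.020.
u_1 = 0.012000 × 0.546 + 0.020 = 0.026552.
u_2 = 0.026552 × 0.546 + 0.020 = 0.034497.

Unemployment rate after two quarters ≈ 3.45%.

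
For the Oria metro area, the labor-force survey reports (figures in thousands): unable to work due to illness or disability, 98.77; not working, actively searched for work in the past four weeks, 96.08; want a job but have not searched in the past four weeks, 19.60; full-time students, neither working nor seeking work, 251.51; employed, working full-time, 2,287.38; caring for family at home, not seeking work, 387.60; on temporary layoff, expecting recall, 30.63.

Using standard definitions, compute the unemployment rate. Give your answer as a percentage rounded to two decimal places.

Employed = 2,287.38 thousand.
Unemployed = 96.08 + 30.63 = 126.71 thousand (jobless and actively searching, or on temporary layoff).
Labor force = 2,287.38 + 126.71 = 2,414.09 thousand.
Unemployment rate = 126.71 / 2,414.09 = 5.25%.

Unemployment rate ≈ 5.25%.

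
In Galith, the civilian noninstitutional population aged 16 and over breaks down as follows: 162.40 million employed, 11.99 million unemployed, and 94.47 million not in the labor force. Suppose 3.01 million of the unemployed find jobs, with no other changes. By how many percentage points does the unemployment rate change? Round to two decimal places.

Initially, labor force = 162.40 + 11.99 = 174.39 million, so u = 11.99/174.39 = 6.88%.
After the change, unemployed falls and employed rises by 3.01; labor force unchanged → E = 165.41, U = 8.98, labor force = 174.39 million.
New unemployment rate = 8.98 / 174.39 = 5.15%.
Change = 5.15% − 6.88% = −1.73 percentage points.

The unemployment rate changes by −1.73 percentage points.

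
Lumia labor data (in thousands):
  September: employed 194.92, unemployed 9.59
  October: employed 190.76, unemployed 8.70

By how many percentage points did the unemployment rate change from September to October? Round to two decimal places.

The unemployment rate changed by −0.33 percentage points.

September: labor force = 194.92 + 9.59 = 204.51; u = 9.59/204.51 = 4.69%.
October: labor force = 190.76 + 8.70 = 199.46; u = 8.70/199.46 = 4.36%.
Change = 4.36% − 4.69% = −0.33 pp.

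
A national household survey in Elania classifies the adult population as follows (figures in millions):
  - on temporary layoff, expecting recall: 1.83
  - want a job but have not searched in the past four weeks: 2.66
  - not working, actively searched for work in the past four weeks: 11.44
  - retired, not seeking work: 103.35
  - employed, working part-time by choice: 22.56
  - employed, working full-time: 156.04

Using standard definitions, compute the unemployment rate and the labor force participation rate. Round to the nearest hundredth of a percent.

Unemployment rate ≈ 6.92%; labor force participation rate ≈ 64.41%.

Employed = 22.56 + 156.04 = 178.60 million.
Unemployed = 1.83 + 11.44 = 13.27 million (jobless and actively searching, or on temporary layoff).
Labor force = 178.60 + 13.27 = 191.87 million.
Not in labor force = 2.66 + 103.35 = 106.01 million (those not working and not actively searching are outside the labor force — including those who want a job but have given up searching).
Civilian working-age population = 191.87 + 106.01 = 297.88 million.
Unemployment rate = 13.27 / 191.87 = 6.92%.
Labor force participation rate = 191.87 / 297.88 = 64.41%.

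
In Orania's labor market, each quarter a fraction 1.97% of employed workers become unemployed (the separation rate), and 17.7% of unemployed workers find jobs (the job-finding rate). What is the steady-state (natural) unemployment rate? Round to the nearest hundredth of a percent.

At steady state the flows balance: s·E = f·U, so U/(E+U) = s/(s+f).
u* = 1.97 / (1.97 + 17.7) = 1.97 / 19.67 = 10.02%.

Steady-state unemployment rate ≈ 10.02%.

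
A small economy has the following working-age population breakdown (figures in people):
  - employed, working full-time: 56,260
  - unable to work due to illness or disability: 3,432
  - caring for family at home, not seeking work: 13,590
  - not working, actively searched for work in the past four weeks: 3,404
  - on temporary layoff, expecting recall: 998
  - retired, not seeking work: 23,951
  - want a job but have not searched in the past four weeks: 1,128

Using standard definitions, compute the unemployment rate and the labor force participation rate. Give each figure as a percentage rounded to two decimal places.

Employed = 56,260.
Unemployed = 3,404 + 998 = 4,402 (jobless and actively searching, or on temporary layoff).
Labor force = 56,260 + 4,402 = 60,662.
Not in labor force = 3,432 + 13,590 + 23,951 + 1,128 = 42,101 (those not working and not actively searching are outside the labor force — including those who want a job but have given up searching).
Civilian working-age population = 60,662 + 42,101 = 102,763.
Unemployment rate = 4,402 / 60,662 = 7.26%.
Labor force participation rate = 60,662 / 102,763 = 59.03%.

Unemployment rate ≈ 7.26%; labor force participation rate ≈ 59.03%.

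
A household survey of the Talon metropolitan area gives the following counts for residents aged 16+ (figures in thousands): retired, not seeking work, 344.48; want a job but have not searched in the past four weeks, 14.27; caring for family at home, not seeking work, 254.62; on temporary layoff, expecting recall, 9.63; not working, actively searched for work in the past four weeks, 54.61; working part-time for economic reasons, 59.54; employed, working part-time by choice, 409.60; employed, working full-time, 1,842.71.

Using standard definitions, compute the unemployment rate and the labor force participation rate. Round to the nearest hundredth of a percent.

Unemployment rate ≈ 2.70%; labor force participation rate ≈ 79.48%.

Employed = 59.54 + 409.60 + 1,842.71 = 2,311.85 thousand (anyone who worked, including part-time for economic reasons, counts as employed).
Unemployed = 9.63 + 54.61 = 64.24 thousand (jobless and actively searching, or on temporary layoff).
Labor force = 2,311.85 + 64.24 = 2,376.09 thousand.
Not in labor force = 344.48 + 14.27 + 254.62 = 613.37 thousand (those not working and not actively searching are outside the labor force — including those who want a job but have given up searching).
Civilian working-age population = 2,376.09 + 613.37 = 2,989.46 thousand.
Unemployment rate = 64.24 / 2,376.09 = 2.70%.
Labor force participation rate = 2,376.09 / 2,989.46 = 79.48%.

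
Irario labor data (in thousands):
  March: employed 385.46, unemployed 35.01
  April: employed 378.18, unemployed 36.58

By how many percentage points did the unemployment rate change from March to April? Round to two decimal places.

March: labor force = 385.46 + 35.01 = 420.47; u = 35.01/420.47 = 8.33%.
April: labor force = 378.18 + 36.58 = 414.76; u = 36.58/414.76 = 8.82%.
Change = 8.82% − 8.33% = +0.49 pp.

The unemployment rate changed by +0.49 percentage points.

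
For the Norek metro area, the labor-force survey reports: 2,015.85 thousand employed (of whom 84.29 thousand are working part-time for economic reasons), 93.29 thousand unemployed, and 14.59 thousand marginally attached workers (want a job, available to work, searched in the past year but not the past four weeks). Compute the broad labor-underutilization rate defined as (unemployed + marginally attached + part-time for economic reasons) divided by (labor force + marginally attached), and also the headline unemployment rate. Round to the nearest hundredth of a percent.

Broad underutilization rate ≈ 9.05%; headline unemployment rate ≈ 4.42%.

Labor force = 2,015.85 + 93.29 = 2,109.14 thousand.
Numerator = 93.29 + 14.59 + 84.29 = 192.17 thousand.
Denominator = 2,109.14 + 14.59 = 2,123.73 thousand.
Broad rate = 192.17 / 2,123.73 = 9.05%.
Headline unemployment rate = 93.29 / 2,109.14 = 4.42%.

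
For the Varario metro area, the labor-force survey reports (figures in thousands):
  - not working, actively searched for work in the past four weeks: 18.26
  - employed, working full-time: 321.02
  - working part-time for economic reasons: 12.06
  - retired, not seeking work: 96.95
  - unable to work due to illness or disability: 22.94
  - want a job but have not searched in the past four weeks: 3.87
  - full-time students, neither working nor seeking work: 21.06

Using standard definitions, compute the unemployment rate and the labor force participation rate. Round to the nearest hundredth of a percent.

Employed = 321.02 + 12.06 = 333.08 thousand (anyone who worked, including part-time for economic reasons, counts as employed).
Unemployed = 18.26 thousand.
Labor force = 333.08 + 18.26 = 351.34 thousand.
Not in labor force = 96.95 + 22.94 + 3.87 + 21.06 = 144.82 thousand (those not working and not actively searching are outside the labor force — including those who want a job but have given up searching).
Civilian working-age population = 351.34 + 144.82 = 496.16 thousand.
Unemployment rate = 18.26 / 351.34 = 5.20%.
Labor force participation rate = 351.34 / 496.16 = 70.81%.

Unemployment rate ≈ 5.20%; labor force participation rate ≈ 70.81%.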